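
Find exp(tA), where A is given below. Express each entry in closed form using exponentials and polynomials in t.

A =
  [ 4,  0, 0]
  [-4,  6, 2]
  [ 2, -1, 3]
e^{tA} =
  [exp(4*t), 0, 0]
  [-4*exp(5*t) + 4*exp(4*t), 2*exp(5*t) - exp(4*t), 2*exp(5*t) - 2*exp(4*t)]
  [2*exp(5*t) - 2*exp(4*t), -exp(5*t) + exp(4*t), -exp(5*t) + 2*exp(4*t)]

Strategy: write A = P · J · P⁻¹ where J is a Jordan canonical form, so e^{tA} = P · e^{tJ} · P⁻¹, and e^{tJ} can be computed block-by-block.

A has Jordan form
J =
  [4, 0, 0]
  [0, 4, 0]
  [0, 0, 5]
(up to reordering of blocks).

Per-block formulas:
  For a 1×1 block at λ = 4: exp(t · [4]) = [e^(4t)].
  For a 1×1 block at λ = 5: exp(t · [5]) = [e^(5t)].

After assembling e^{tJ} and conjugating by P, we get:

e^{tA} =
  [exp(4*t), 0, 0]
  [-4*exp(5*t) + 4*exp(4*t), 2*exp(5*t) - exp(4*t), 2*exp(5*t) - 2*exp(4*t)]
  [2*exp(5*t) - 2*exp(4*t), -exp(5*t) + exp(4*t), -exp(5*t) + 2*exp(4*t)]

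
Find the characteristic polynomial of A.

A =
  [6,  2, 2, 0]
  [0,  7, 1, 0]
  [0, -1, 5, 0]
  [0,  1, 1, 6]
x^4 - 24*x^3 + 216*x^2 - 864*x + 1296

Expanding det(x·I − A) (e.g. by cofactor expansion or by noting that A is similar to its Jordan form J, which has the same characteristic polynomial as A) gives
  χ_A(x) = x^4 - 24*x^3 + 216*x^2 - 864*x + 1296
which factors as (x - 6)^4. The eigenvalues (with algebraic multiplicities) are λ = 6 with multiplicity 4.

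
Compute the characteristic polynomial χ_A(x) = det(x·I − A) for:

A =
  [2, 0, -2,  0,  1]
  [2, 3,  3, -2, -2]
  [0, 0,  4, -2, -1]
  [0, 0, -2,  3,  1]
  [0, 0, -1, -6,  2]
x^5 - 14*x^4 + 78*x^3 - 216*x^2 + 297*x - 162

Expanding det(x·I − A) (e.g. by cofactor expansion or by noting that A is similar to its Jordan form J, which has the same characteristic polynomial as A) gives
  χ_A(x) = x^5 - 14*x^4 + 78*x^3 - 216*x^2 + 297*x - 162
which factors as (x - 3)^4*(x - 2). The eigenvalues (with algebraic multiplicities) are λ = 2 with multiplicity 1, λ = 3 with multiplicity 4.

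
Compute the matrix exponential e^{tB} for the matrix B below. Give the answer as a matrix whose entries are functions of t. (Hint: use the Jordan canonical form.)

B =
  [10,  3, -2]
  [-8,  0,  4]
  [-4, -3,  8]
e^{tB} =
  [4*t*exp(6*t) + exp(6*t), 3*t*exp(6*t), -2*t*exp(6*t)]
  [-8*t*exp(6*t), -6*t*exp(6*t) + exp(6*t), 4*t*exp(6*t)]
  [-4*t*exp(6*t), -3*t*exp(6*t), 2*t*exp(6*t) + exp(6*t)]

Strategy: write B = P · J · P⁻¹ where J is a Jordan canonical form, so e^{tB} = P · e^{tJ} · P⁻¹, and e^{tJ} can be computed block-by-block.

B has Jordan form
J =
  [6, 1, 0]
  [0, 6, 0]
  [0, 0, 6]
(up to reordering of blocks).

Per-block formulas:
  For a 1×1 block at λ = 6: exp(t · [6]) = [e^(6t)].
  For a 2×2 Jordan block J_2(6): exp(t · J_2(6)) = e^(6t)·(I + t·N), where N is the 2×2 nilpotent shift.

After assembling e^{tJ} and conjugating by P, we get:

e^{tB} =
  [4*t*exp(6*t) + exp(6*t), 3*t*exp(6*t), -2*t*exp(6*t)]
  [-8*t*exp(6*t), -6*t*exp(6*t) + exp(6*t), 4*t*exp(6*t)]
  [-4*t*exp(6*t), -3*t*exp(6*t), 2*t*exp(6*t) + exp(6*t)]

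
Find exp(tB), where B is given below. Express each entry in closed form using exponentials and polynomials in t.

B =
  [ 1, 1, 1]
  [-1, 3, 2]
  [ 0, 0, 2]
e^{tB} =
  [-t*exp(2*t) + exp(2*t), t*exp(2*t), t^2*exp(2*t)/2 + t*exp(2*t)]
  [-t*exp(2*t), t*exp(2*t) + exp(2*t), t^2*exp(2*t)/2 + 2*t*exp(2*t)]
  [0, 0, exp(2*t)]

Strategy: write B = P · J · P⁻¹ where J is a Jordan canonical form, so e^{tB} = P · e^{tJ} · P⁻¹, and e^{tJ} can be computed block-by-block.

B has Jordan form
J =
  [2, 1, 0]
  [0, 2, 1]
  [0, 0, 2]
(up to reordering of blocks).

Per-block formulas:
  For a 3×3 Jordan block J_3(2): exp(t · J_3(2)) = e^(2t)·(I + t·N + (t^2/2)·N^2), where N is the 3×3 nilpotent shift.

After assembling e^{tJ} and conjugating by P, we get:

e^{tB} =
  [-t*exp(2*t) + exp(2*t), t*exp(2*t), t^2*exp(2*t)/2 + t*exp(2*t)]
  [-t*exp(2*t), t*exp(2*t) + exp(2*t), t^2*exp(2*t)/2 + 2*t*exp(2*t)]
  [0, 0, exp(2*t)]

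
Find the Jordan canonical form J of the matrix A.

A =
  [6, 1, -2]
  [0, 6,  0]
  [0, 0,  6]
J_2(6) ⊕ J_1(6)

The characteristic polynomial is
  det(x·I − A) = x^3 - 18*x^2 + 108*x - 216 = (x - 6)^3

Eigenvalues and multiplicities (the geometric multiplicity of λ is n − rank(A − λI), which equals the number of Jordan blocks for λ):
  λ = 6: algebraic multiplicity = 3, geometric multiplicity = 2

Determining the block sizes for each eigenvalue:
  λ = 6: 2 blocks summing to 3 forces exactly one block of size 2 and the rest size 1 → block sizes [2, 1]

Assembling the blocks gives a Jordan form
J =
  [6, 1, 0]
  [0, 6, 0]
  [0, 0, 6]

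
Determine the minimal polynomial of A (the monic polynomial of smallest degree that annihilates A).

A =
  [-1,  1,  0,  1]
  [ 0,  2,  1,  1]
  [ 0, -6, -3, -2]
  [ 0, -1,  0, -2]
x^3 + 3*x^2 + 3*x + 1

The characteristic polynomial is χ_A(x) = (x + 1)^4, so the eigenvalues are known. The minimal polynomial is
  m_A(x) = Π_λ (x − λ)^{k_λ}
where k_λ is the size of the *largest* Jordan block for λ (equivalently, the smallest k with (A − λI)^k v = 0 for every generalised eigenvector v of λ).

  λ = -1: largest Jordan block has size 3, contributing (x + 1)^3

So m_A(x) = (x + 1)^3 = x^3 + 3*x^2 + 3*x + 1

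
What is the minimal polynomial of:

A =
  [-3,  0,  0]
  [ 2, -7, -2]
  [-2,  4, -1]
x^2 + 8*x + 15

The characteristic polynomial is χ_A(x) = (x + 3)^2*(x + 5), so the eigenvalues are known. The minimal polynomial is
  m_A(x) = Π_λ (x − λ)^{k_λ}
where k_λ is the size of the *largest* Jordan block for λ (equivalently, the smallest k with (A − λI)^k v = 0 for every generalised eigenvector v of λ).

  λ = -5: largest Jordan block has size 1, contributing (x + 5)
  λ = -3: largest Jordan block has size 1, contributing (x + 3)

So m_A(x) = (x + 3)*(x + 5) = x^2 + 8*x + 15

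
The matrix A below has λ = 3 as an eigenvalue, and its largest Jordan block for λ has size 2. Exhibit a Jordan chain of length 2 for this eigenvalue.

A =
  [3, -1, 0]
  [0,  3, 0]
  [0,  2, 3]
A Jordan chain for λ = 3 of length 2:
v_1 = (-1, 0, 2)ᵀ
v_2 = (0, 1, 0)ᵀ

Let N = A − (3)·I. We want v_2 with N^2 v_2 = 0 but N^1 v_2 ≠ 0; then v_{j-1} := N · v_j for j = 2, …, 2.

Pick v_2 = (0, 1, 0)ᵀ.
Then v_1 = N · v_2 = (-1, 0, 2)ᵀ.

Sanity check: (A − (3)·I) v_1 = (0, 0, 0)ᵀ = 0. ✓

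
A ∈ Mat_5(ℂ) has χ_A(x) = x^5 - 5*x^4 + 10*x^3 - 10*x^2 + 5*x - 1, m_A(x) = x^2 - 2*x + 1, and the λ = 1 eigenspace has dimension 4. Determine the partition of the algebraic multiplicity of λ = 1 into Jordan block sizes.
Block sizes for λ = 1: [2, 1, 1, 1]

Step 1 — from the characteristic polynomial, algebraic multiplicity of λ = 1 is 5. From dim ker(A − (1)·I) = 4, there are exactly 4 Jordan blocks for λ = 1.
Step 2 — from the minimal polynomial, the factor (x − 1)^2 tells us the largest block for λ = 1 has size 2.
Step 3 — with total size 5, 4 blocks, and largest block 2, the block sizes (in nonincreasing order) are [2, 1, 1, 1].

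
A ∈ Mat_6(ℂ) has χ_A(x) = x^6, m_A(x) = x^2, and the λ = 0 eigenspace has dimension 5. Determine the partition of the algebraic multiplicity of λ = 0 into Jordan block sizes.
Block sizes for λ = 0: [2, 1, 1, 1, 1]

Step 1 — from the characteristic polynomial, algebraic multiplicity of λ = 0 is 6. From dim ker(A − (0)·I) = 5, there are exactly 5 Jordan blocks for λ = 0.
Step 2 — from the minimal polynomial, the factor (x − 0)^2 tells us the largest block for λ = 0 has size 2.
Step 3 — with total size 6, 5 blocks, and largest block 2, the block sizes (in nonincreasing order) are [2, 1, 1, 1, 1].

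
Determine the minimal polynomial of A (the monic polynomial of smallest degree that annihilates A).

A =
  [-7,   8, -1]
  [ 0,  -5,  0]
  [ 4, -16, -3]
x^2 + 10*x + 25

The characteristic polynomial is χ_A(x) = (x + 5)^3, so the eigenvalues are known. The minimal polynomial is
  m_A(x) = Π_λ (x − λ)^{k_λ}
where k_λ is the size of the *largest* Jordan block for λ (equivalently, the smallest k with (A − λI)^k v = 0 for every generalised eigenvector v of λ).

  λ = -5: largest Jordan block has size 2, contributing (x + 5)^2

So m_A(x) = (x + 5)^2 = x^2 + 10*x + 25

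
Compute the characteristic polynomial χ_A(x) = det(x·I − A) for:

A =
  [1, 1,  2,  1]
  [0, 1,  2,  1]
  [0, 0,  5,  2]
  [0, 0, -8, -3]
x^4 - 4*x^3 + 6*x^2 - 4*x + 1

Expanding det(x·I − A) (e.g. by cofactor expansion or by noting that A is similar to its Jordan form J, which has the same characteristic polynomial as A) gives
  χ_A(x) = x^4 - 4*x^3 + 6*x^2 - 4*x + 1
which factors as (x - 1)^4. The eigenvalues (with algebraic multiplicities) are λ = 1 with multiplicity 4.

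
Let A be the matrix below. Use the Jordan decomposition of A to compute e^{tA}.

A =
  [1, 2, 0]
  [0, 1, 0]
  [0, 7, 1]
e^{tA} =
  [exp(t), 2*t*exp(t), 0]
  [0, exp(t), 0]
  [0, 7*t*exp(t), exp(t)]

Strategy: write A = P · J · P⁻¹ where J is a Jordan canonical form, so e^{tA} = P · e^{tJ} · P⁻¹, and e^{tJ} can be computed block-by-block.

A has Jordan form
J =
  [1, 1, 0]
  [0, 1, 0]
  [0, 0, 1]
(up to reordering of blocks).

Per-block formulas:
  For a 1×1 block at λ = 1: exp(t · [1]) = [e^(1t)].
  For a 2×2 Jordan block J_2(1): exp(t · J_2(1)) = e^(1t)·(I + t·N), where N is the 2×2 nilpotent shift.

After assembling e^{tJ} and conjugating by P, we get:

e^{tA} =
  [exp(t), 2*t*exp(t), 0]
  [0, exp(t), 0]
  [0, 7*t*exp(t), exp(t)]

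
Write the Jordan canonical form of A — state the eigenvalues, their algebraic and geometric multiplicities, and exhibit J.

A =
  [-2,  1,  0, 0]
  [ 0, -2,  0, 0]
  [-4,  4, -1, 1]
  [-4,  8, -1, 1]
J_2(-2) ⊕ J_2(0)

The characteristic polynomial is
  det(x·I − A) = x^4 + 4*x^3 + 4*x^2 = x^2*(x + 2)^2

Eigenvalues and multiplicities (the geometric multiplicity of λ is n − rank(A − λI), which equals the number of Jordan blocks for λ):
  λ = -2: algebraic multiplicity = 2, geometric multiplicity = 1
  λ = 0: algebraic multiplicity = 2, geometric multiplicity = 1

Determining the block sizes for each eigenvalue:
  λ = -2: one block (gm = 1), so the single block has size am = 2 → block sizes [2]
  λ = 0: one block (gm = 1), so the single block has size am = 2 → block sizes [2]

Assembling the blocks gives a Jordan form
J =
  [-2,  1, 0, 0]
  [ 0, -2, 0, 0]
  [ 0,  0, 0, 1]
  [ 0,  0, 0, 0]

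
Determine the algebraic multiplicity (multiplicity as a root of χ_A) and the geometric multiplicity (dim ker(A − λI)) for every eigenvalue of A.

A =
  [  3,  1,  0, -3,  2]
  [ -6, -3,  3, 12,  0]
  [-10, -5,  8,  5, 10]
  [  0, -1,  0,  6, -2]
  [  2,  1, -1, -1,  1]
λ = 3: alg = 5, geom = 3

Step 1 — factor the characteristic polynomial to read off the algebraic multiplicities:
  χ_A(x) = (x - 3)^5

Step 2 — compute geometric multiplicities via the rank-nullity identity g(λ) = n − rank(A − λI):
  rank(A − (3)·I) = 2, so dim ker(A − (3)·I) = n − 2 = 3

Summary:
  λ = 3: algebraic multiplicity = 5, geometric multiplicity = 3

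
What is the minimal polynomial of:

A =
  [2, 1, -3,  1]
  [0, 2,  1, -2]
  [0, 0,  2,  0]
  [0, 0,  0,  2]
x^3 - 6*x^2 + 12*x - 8

The characteristic polynomial is χ_A(x) = (x - 2)^4, so the eigenvalues are known. The minimal polynomial is
  m_A(x) = Π_λ (x − λ)^{k_λ}
where k_λ is the size of the *largest* Jordan block for λ (equivalently, the smallest k with (A − λI)^k v = 0 for every generalised eigenvector v of λ).

  λ = 2: largest Jordan block has size 3, contributing (x − 2)^3

So m_A(x) = (x - 2)^3 = x^3 - 6*x^2 + 12*x - 8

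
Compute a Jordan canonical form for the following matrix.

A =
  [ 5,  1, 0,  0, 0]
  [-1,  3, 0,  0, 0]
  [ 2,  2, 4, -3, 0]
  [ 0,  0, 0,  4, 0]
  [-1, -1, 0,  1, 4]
J_2(4) ⊕ J_2(4) ⊕ J_1(4)

The characteristic polynomial is
  det(x·I − A) = x^5 - 20*x^4 + 160*x^3 - 640*x^2 + 1280*x - 1024 = (x - 4)^5

Eigenvalues and multiplicities (the geometric multiplicity of λ is n − rank(A − λI), which equals the number of Jordan blocks for λ):
  λ = 4: algebraic multiplicity = 5, geometric multiplicity = 3

Determining the block sizes for each eigenvalue:
  λ = 4: with am = 5 and gm = 3, the partition is not yet determined (e.g. several partitions of 5 into 3 parts exist). Let N = A − (4)·I. Computing rank(N^1) = 2, rank(N^2) = 0; the number of blocks of size ≥ j is rank(N^{j−1}) − rank(N^j), giving [3, 2]. So we have 2 block(s) of size 2, 1 block(s) of size 1 → block sizes [2, 2, 1]

Assembling the blocks gives a Jordan form
J =
  [4, 1, 0, 0, 0]
  [0, 4, 0, 0, 0]
  [0, 0, 4, 1, 0]
  [0, 0, 0, 4, 0]
  [0, 0, 0, 0, 4]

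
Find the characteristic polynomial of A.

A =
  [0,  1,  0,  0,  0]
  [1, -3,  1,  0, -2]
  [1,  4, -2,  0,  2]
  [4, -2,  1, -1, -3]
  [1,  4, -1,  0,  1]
x^5 + 5*x^4 + 10*x^3 + 10*x^2 + 5*x + 1

Expanding det(x·I − A) (e.g. by cofactor expansion or by noting that A is similar to its Jordan form J, which has the same characteristic polynomial as A) gives
  χ_A(x) = x^5 + 5*x^4 + 10*x^3 + 10*x^2 + 5*x + 1
which factors as (x + 1)^5. The eigenvalues (with algebraic multiplicities) are λ = -1 with multiplicity 5.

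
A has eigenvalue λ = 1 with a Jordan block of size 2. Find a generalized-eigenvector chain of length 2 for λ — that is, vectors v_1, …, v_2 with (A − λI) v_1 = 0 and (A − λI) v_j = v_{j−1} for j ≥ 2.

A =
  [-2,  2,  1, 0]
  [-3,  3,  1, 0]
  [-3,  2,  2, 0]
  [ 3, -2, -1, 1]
A Jordan chain for λ = 1 of length 2:
v_1 = (-3, -3, -3, 3)ᵀ
v_2 = (1, 0, 0, 0)ᵀ

Let N = A − (1)·I. We want v_2 with N^2 v_2 = 0 but N^1 v_2 ≠ 0; then v_{j-1} := N · v_j for j = 2, …, 2.

Pick v_2 = (1, 0, 0, 0)ᵀ.
Then v_1 = N · v_2 = (-3, -3, -3, 3)ᵀ.

Sanity check: (A − (1)·I) v_1 = (0, 0, 0, 0)ᵀ = 0. ✓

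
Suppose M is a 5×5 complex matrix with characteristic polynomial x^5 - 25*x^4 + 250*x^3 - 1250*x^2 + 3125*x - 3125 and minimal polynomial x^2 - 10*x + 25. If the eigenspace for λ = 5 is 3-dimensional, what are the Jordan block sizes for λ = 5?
Block sizes for λ = 5: [2, 2, 1]

Step 1 — from the characteristic polynomial, algebraic multiplicity of λ = 5 is 5. From dim ker(M − (5)·I) = 3, there are exactly 3 Jordan blocks for λ = 5.
Step 2 — from the minimal polynomial, the factor (x − 5)^2 tells us the largest block for λ = 5 has size 2.
Step 3 — with total size 5, 3 blocks, and largest block 2, the block sizes (in nonincreasing order) are [2, 2, 1].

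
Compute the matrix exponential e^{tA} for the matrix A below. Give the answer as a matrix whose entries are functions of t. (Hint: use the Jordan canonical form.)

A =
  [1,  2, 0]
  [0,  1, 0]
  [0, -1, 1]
e^{tA} =
  [exp(t), 2*t*exp(t), 0]
  [0, exp(t), 0]
  [0, -t*exp(t), exp(t)]

Strategy: write A = P · J · P⁻¹ where J is a Jordan canonical form, so e^{tA} = P · e^{tJ} · P⁻¹, and e^{tJ} can be computed block-by-block.

A has Jordan form
J =
  [1, 1, 0]
  [0, 1, 0]
  [0, 0, 1]
(up to reordering of blocks).

Per-block formulas:
  For a 2×2 Jordan block J_2(1): exp(t · J_2(1)) = e^(1t)·(I + t·N), where N is the 2×2 nilpotent shift.
  For a 1×1 block at λ = 1: exp(t · [1]) = [e^(1t)].

After assembling e^{tJ} and conjugating by P, we get:

e^{tA} =
  [exp(t), 2*t*exp(t), 0]
  [0, exp(t), 0]
  [0, -t*exp(t), exp(t)]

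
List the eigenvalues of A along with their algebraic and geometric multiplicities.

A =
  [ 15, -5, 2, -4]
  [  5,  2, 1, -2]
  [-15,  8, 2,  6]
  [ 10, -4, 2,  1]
λ = 5: alg = 4, geom = 2

Step 1 — factor the characteristic polynomial to read off the algebraic multiplicities:
  χ_A(x) = (x - 5)^4

Step 2 — compute geometric multiplicities via the rank-nullity identity g(λ) = n − rank(A − λI):
  rank(A − (5)·I) = 2, so dim ker(A − (5)·I) = n − 2 = 2

Summary:
  λ = 5: algebraic multiplicity = 4, geometric multiplicity = 2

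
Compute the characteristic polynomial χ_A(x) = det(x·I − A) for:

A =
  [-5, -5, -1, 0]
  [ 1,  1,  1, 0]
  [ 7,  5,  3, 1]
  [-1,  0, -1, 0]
x^4 + x^3 - 9*x^2 + 11*x - 4

Expanding det(x·I − A) (e.g. by cofactor expansion or by noting that A is similar to its Jordan form J, which has the same characteristic polynomial as A) gives
  χ_A(x) = x^4 + x^3 - 9*x^2 + 11*x - 4
which factors as (x - 1)^3*(x + 4). The eigenvalues (with algebraic multiplicities) are λ = -4 with multiplicity 1, λ = 1 with multiplicity 3.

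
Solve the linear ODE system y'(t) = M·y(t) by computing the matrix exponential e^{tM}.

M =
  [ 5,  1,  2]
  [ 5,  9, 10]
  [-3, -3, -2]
e^{tM} =
  [t*exp(4*t) + exp(4*t), t*exp(4*t), 2*t*exp(4*t)]
  [5*t*exp(4*t), 5*t*exp(4*t) + exp(4*t), 10*t*exp(4*t)]
  [-3*t*exp(4*t), -3*t*exp(4*t), -6*t*exp(4*t) + exp(4*t)]

Strategy: write M = P · J · P⁻¹ where J is a Jordan canonical form, so e^{tM} = P · e^{tJ} · P⁻¹, and e^{tJ} can be computed block-by-block.

M has Jordan form
J =
  [4, 1, 0]
  [0, 4, 0]
  [0, 0, 4]
(up to reordering of blocks).

Per-block formulas:
  For a 2×2 Jordan block J_2(4): exp(t · J_2(4)) = e^(4t)·(I + t·N), where N is the 2×2 nilpotent shift.
  For a 1×1 block at λ = 4: exp(t · [4]) = [e^(4t)].

After assembling e^{tJ} and conjugating by P, we get:

e^{tM} =
  [t*exp(4*t) + exp(4*t), t*exp(4*t), 2*t*exp(4*t)]
  [5*t*exp(4*t), 5*t*exp(4*t) + exp(4*t), 10*t*exp(4*t)]
  [-3*t*exp(4*t), -3*t*exp(4*t), -6*t*exp(4*t) + exp(4*t)]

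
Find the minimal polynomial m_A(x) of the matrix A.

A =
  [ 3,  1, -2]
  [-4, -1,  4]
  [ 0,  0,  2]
x^3 - 4*x^2 + 5*x - 2

The characteristic polynomial is χ_A(x) = (x - 2)*(x - 1)^2, so the eigenvalues are known. The minimal polynomial is
  m_A(x) = Π_λ (x − λ)^{k_λ}
where k_λ is the size of the *largest* Jordan block for λ (equivalently, the smallest k with (A − λI)^k v = 0 for every generalised eigenvector v of λ).

  λ = 1: largest Jordan block has size 2, contributing (x − 1)^2
  λ = 2: largest Jordan block has size 1, contributing (x − 2)

So m_A(x) = (x - 2)*(x - 1)^2 = x^3 - 4*x^2 + 5*x - 2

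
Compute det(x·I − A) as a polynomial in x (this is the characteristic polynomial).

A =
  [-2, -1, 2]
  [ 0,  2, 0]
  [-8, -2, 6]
x^3 - 6*x^2 + 12*x - 8

Expanding det(x·I − A) (e.g. by cofactor expansion or by noting that A is similar to its Jordan form J, which has the same characteristic polynomial as A) gives
  χ_A(x) = x^3 - 6*x^2 + 12*x - 8
which factors as (x - 2)^3. The eigenvalues (with algebraic multiplicities) are λ = 2 with multiplicity 3.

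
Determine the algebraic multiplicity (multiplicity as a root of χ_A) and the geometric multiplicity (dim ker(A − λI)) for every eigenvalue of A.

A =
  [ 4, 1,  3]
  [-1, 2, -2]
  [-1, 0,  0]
λ = 2: alg = 3, geom = 1

Step 1 — factor the characteristic polynomial to read off the algebraic multiplicities:
  χ_A(x) = (x - 2)^3

Step 2 — compute geometric multiplicities via the rank-nullity identity g(λ) = n − rank(A − λI):
  rank(A − (2)·I) = 2, so dim ker(A − (2)·I) = n − 2 = 1

Summary:
  λ = 2: algebraic multiplicity = 3, geometric multiplicity = 1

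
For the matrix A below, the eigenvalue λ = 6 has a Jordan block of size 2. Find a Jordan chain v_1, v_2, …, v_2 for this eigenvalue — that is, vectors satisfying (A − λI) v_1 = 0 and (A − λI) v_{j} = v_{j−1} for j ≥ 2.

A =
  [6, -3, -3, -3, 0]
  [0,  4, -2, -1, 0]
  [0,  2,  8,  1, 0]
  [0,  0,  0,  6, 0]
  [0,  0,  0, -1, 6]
A Jordan chain for λ = 6 of length 2:
v_1 = (-3, -2, 2, 0, 0)ᵀ
v_2 = (0, 1, 0, 0, 0)ᵀ

Let N = A − (6)·I. We want v_2 with N^2 v_2 = 0 but N^1 v_2 ≠ 0; then v_{j-1} := N · v_j for j = 2, …, 2.

Pick v_2 = (0, 1, 0, 0, 0)ᵀ.
Then v_1 = N · v_2 = (-3, -2, 2, 0, 0)ᵀ.

Sanity check: (A − (6)·I) v_1 = (0, 0, 0, 0, 0)ᵀ = 0. ✓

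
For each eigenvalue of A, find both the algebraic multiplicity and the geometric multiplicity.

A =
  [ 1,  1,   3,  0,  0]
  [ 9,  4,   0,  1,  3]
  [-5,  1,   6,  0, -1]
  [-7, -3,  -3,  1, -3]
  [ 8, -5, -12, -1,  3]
λ = 3: alg = 5, geom = 2

Step 1 — factor the characteristic polynomial to read off the algebraic multiplicities:
  χ_A(x) = (x - 3)^5

Step 2 — compute geometric multiplicities via the rank-nullity identity g(λ) = n − rank(A − λI):
  rank(A − (3)·I) = 3, so dim ker(A − (3)·I) = n − 3 = 2

Summary:
  λ = 3: algebraic multiplicity = 5, geometric multiplicity = 2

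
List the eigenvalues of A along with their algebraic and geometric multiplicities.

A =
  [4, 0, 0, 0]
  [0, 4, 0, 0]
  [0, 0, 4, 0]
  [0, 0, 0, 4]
λ = 4: alg = 4, geom = 4

Step 1 — factor the characteristic polynomial to read off the algebraic multiplicities:
  χ_A(x) = (x - 4)^4

Step 2 — compute geometric multiplicities via the rank-nullity identity g(λ) = n − rank(A − λI):
  rank(A − (4)·I) = 0, so dim ker(A − (4)·I) = n − 0 = 4

Summary:
  λ = 4: algebraic multiplicity = 4, geometric multiplicity = 4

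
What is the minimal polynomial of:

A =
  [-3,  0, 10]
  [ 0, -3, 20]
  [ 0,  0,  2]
x^2 + x - 6

The characteristic polynomial is χ_A(x) = (x - 2)*(x + 3)^2, so the eigenvalues are known. The minimal polynomial is
  m_A(x) = Π_λ (x − λ)^{k_λ}
where k_λ is the size of the *largest* Jordan block for λ (equivalently, the smallest k with (A − λI)^k v = 0 for every generalised eigenvector v of λ).

  λ = -3: largest Jordan block has size 1, contributing (x + 3)
  λ = 2: largest Jordan block has size 1, contributing (x − 2)

So m_A(x) = (x - 2)*(x + 3) = x^2 + x - 6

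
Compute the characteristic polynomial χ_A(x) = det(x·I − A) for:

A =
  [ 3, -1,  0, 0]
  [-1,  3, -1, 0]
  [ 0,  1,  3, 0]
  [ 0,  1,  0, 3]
x^4 - 12*x^3 + 54*x^2 - 108*x + 81

Expanding det(x·I − A) (e.g. by cofactor expansion or by noting that A is similar to its Jordan form J, which has the same characteristic polynomial as A) gives
  χ_A(x) = x^4 - 12*x^3 + 54*x^2 - 108*x + 81
which factors as (x - 3)^4. The eigenvalues (with algebraic multiplicities) are λ = 3 with multiplicity 4.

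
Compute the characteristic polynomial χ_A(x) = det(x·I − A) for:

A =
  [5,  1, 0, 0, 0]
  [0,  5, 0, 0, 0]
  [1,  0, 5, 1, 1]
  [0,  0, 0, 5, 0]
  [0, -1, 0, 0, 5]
x^5 - 25*x^4 + 250*x^3 - 1250*x^2 + 3125*x - 3125

Expanding det(x·I − A) (e.g. by cofactor expansion or by noting that A is similar to its Jordan form J, which has the same characteristic polynomial as A) gives
  χ_A(x) = x^5 - 25*x^4 + 250*x^3 - 1250*x^2 + 3125*x - 3125
which factors as (x - 5)^5. The eigenvalues (with algebraic multiplicities) are λ = 5 with multiplicity 5.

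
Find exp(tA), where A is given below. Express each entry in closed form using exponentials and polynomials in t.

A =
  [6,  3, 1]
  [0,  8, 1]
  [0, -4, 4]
e^{tA} =
  [exp(6*t), t^2*exp(6*t) + 3*t*exp(6*t), t^2*exp(6*t)/2 + t*exp(6*t)]
  [0, 2*t*exp(6*t) + exp(6*t), t*exp(6*t)]
  [0, -4*t*exp(6*t), -2*t*exp(6*t) + exp(6*t)]

Strategy: write A = P · J · P⁻¹ where J is a Jordan canonical form, so e^{tA} = P · e^{tJ} · P⁻¹, and e^{tJ} can be computed block-by-block.

A has Jordan form
J =
  [6, 1, 0]
  [0, 6, 1]
  [0, 0, 6]
(up to reordering of blocks).

Per-block formulas:
  For a 3×3 Jordan block J_3(6): exp(t · J_3(6)) = e^(6t)·(I + t·N + (t^2/2)·N^2), where N is the 3×3 nilpotent shift.

After assembling e^{tJ} and conjugating by P, we get:

e^{tA} =
  [exp(6*t), t^2*exp(6*t) + 3*t*exp(6*t), t^2*exp(6*t)/2 + t*exp(6*t)]
  [0, 2*t*exp(6*t) + exp(6*t), t*exp(6*t)]
  [0, -4*t*exp(6*t), -2*t*exp(6*t) + exp(6*t)]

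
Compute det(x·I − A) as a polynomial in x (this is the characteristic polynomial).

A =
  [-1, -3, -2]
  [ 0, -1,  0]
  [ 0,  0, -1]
x^3 + 3*x^2 + 3*x + 1

Expanding det(x·I − A) (e.g. by cofactor expansion or by noting that A is similar to its Jordan form J, which has the same characteristic polynomial as A) gives
  χ_A(x) = x^3 + 3*x^2 + 3*x + 1
which factors as (x + 1)^3. The eigenvalues (with algebraic multiplicities) are λ = -1 with multiplicity 3.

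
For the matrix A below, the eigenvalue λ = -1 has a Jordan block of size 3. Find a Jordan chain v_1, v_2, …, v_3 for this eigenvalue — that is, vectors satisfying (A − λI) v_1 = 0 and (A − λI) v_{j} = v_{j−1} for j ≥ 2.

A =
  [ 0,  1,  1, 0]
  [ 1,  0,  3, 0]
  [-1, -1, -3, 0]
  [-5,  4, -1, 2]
A Jordan chain for λ = -1 of length 3:
v_1 = (3, -3, 0, 9)ᵀ
v_2 = (3, 3, -3, 3)ᵀ
v_3 = (1, 2, 0, 0)ᵀ

Let N = A − (-1)·I. We want v_3 with N^3 v_3 = 0 but N^2 v_3 ≠ 0; then v_{j-1} := N · v_j for j = 3, …, 2.

Pick v_3 = (1, 2, 0, 0)ᵀ.
Then v_2 = N · v_3 = (3, 3, -3, 3)ᵀ.
Then v_1 = N · v_2 = (3, -3, 0, 9)ᵀ.

Sanity check: (A − (-1)·I) v_1 = (0, 0, 0, 0)ᵀ = 0. ✓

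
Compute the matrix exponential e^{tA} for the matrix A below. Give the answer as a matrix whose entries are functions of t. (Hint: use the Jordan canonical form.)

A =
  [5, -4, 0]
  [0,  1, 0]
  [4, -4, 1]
e^{tA} =
  [exp(5*t), -exp(5*t) + exp(t), 0]
  [0, exp(t), 0]
  [exp(5*t) - exp(t), -exp(5*t) + exp(t), exp(t)]

Strategy: write A = P · J · P⁻¹ where J is a Jordan canonical form, so e^{tA} = P · e^{tJ} · P⁻¹, and e^{tJ} can be computed block-by-block.

A has Jordan form
J =
  [1, 0, 0]
  [0, 1, 0]
  [0, 0, 5]
(up to reordering of blocks).

Per-block formulas:
  For a 1×1 block at λ = 1: exp(t · [1]) = [e^(1t)].
  For a 1×1 block at λ = 5: exp(t · [5]) = [e^(5t)].

After assembling e^{tJ} and conjugating by P, we get:

e^{tA} =
  [exp(5*t), -exp(5*t) + exp(t), 0]
  [0, exp(t), 0]
  [exp(5*t) - exp(t), -exp(5*t) + exp(t), exp(t)]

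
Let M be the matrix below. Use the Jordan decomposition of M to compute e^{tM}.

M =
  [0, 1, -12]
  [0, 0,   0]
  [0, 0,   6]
e^{tM} =
  [1, t, 2 - 2*exp(6*t)]
  [0, 1, 0]
  [0, 0, exp(6*t)]

Strategy: write M = P · J · P⁻¹ where J is a Jordan canonical form, so e^{tM} = P · e^{tJ} · P⁻¹, and e^{tJ} can be computed block-by-block.

M has Jordan form
J =
  [0, 1, 0]
  [0, 0, 0]
  [0, 0, 6]
(up to reordering of blocks).

Per-block formulas:
  For a 1×1 block at λ = 6: exp(t · [6]) = [e^(6t)].
  For a 2×2 Jordan block J_2(0): exp(t · J_2(0)) = e^(0t)·(I + t·N), where N is the 2×2 nilpotent shift.

After assembling e^{tJ} and conjugating by P, we get:

e^{tM} =
  [1, t, 2 - 2*exp(6*t)]
  [0, 1, 0]
  [0, 0, exp(6*t)]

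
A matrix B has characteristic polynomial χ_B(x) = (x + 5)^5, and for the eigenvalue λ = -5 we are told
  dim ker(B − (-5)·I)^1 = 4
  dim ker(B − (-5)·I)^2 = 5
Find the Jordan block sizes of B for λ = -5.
Block sizes for λ = -5: [2, 1, 1, 1]

From the dimensions of kernels of powers, the number of Jordan blocks of size at least j is d_j − d_{j−1} where d_j = dim ker(N^j) (with d_0 = 0). Computing the differences gives [4, 1].
The number of blocks of size exactly k is (#blocks of size ≥ k) − (#blocks of size ≥ k + 1), so the partition is: 3 block(s) of size 1, 1 block(s) of size 2.
In nonincreasing order the block sizes are [2, 1, 1, 1].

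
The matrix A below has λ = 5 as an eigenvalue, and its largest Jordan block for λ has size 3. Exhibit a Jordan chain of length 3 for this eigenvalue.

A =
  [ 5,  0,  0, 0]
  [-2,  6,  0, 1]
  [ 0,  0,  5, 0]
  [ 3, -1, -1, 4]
A Jordan chain for λ = 5 of length 3:
v_1 = (0, 1, 0, -1)ᵀ
v_2 = (0, -2, 0, 3)ᵀ
v_3 = (1, 0, 0, 0)ᵀ

Let N = A − (5)·I. We want v_3 with N^3 v_3 = 0 but N^2 v_3 ≠ 0; then v_{j-1} := N · v_j for j = 3, …, 2.

Pick v_3 = (1, 0, 0, 0)ᵀ.
Then v_2 = N · v_3 = (0, -2, 0, 3)ᵀ.
Then v_1 = N · v_2 = (0, 1, 0, -1)ᵀ.

Sanity check: (A − (5)·I) v_1 = (0, 0, 0, 0)ᵀ = 0. ✓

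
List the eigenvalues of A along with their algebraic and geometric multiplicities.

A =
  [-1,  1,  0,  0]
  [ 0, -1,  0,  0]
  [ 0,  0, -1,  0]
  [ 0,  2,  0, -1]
λ = -1: alg = 4, geom = 3

Step 1 — factor the characteristic polynomial to read off the algebraic multiplicities:
  χ_A(x) = (x + 1)^4

Step 2 — compute geometric multiplicities via the rank-nullity identity g(λ) = n − rank(A − λI):
  rank(A − (-1)·I) = 1, so dim ker(A − (-1)·I) = n − 1 = 3

Summary:
  λ = -1: algebraic multiplicity = 4, geometric multiplicity = 3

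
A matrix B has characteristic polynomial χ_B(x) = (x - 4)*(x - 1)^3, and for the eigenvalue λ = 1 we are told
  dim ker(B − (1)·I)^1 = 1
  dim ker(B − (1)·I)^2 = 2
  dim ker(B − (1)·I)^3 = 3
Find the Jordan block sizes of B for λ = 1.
Block sizes for λ = 1: [3]

From the dimensions of kernels of powers, the number of Jordan blocks of size at least j is d_j − d_{j−1} where d_j = dim ker(N^j) (with d_0 = 0). Computing the differences gives [1, 1, 1].
The number of blocks of size exactly k is (#blocks of size ≥ k) − (#blocks of size ≥ k + 1), so the partition is: 1 block(s) of size 3.
In nonincreasing order the block sizes are [3].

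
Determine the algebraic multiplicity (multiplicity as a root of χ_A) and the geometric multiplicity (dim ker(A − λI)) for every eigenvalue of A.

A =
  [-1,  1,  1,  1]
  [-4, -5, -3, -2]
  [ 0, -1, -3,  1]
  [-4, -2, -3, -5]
λ = -5: alg = 1, geom = 1; λ = -3: alg = 3, geom = 1

Step 1 — factor the characteristic polynomial to read off the algebraic multiplicities:
  χ_A(x) = (x + 3)^3*(x + 5)

Step 2 — compute geometric multiplicities via the rank-nullity identity g(λ) = n − rank(A − λI):
  rank(A − (-5)·I) = 3, so dim ker(A − (-5)·I) = n − 3 = 1
  rank(A − (-3)·I) = 3, so dim ker(A − (-3)·I) = n − 3 = 1

Summary:
  λ = -5: algebraic multiplicity = 1, geometric multiplicity = 1
  λ = -3: algebraic multiplicity = 3, geometric multiplicity = 1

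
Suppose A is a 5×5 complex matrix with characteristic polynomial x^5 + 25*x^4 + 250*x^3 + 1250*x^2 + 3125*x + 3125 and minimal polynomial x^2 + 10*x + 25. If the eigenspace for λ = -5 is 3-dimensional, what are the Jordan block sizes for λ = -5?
Block sizes for λ = -5: [2, 2, 1]

Step 1 — from the characteristic polynomial, algebraic multiplicity of λ = -5 is 5. From dim ker(A − (-5)·I) = 3, there are exactly 3 Jordan blocks for λ = -5.
Step 2 — from the minimal polynomial, the factor (x + 5)^2 tells us the largest block for λ = -5 has size 2.
Step 3 — with total size 5, 3 blocks, and largest block 2, the block sizes (in nonincreasing order) are [2, 2, 1].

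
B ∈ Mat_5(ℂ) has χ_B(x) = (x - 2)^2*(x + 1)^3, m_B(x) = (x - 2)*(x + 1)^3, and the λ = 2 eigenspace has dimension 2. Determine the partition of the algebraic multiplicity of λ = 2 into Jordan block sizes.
Block sizes for λ = 2: [1, 1]

Step 1 — from the characteristic polynomial, algebraic multiplicity of λ = 2 is 2. From dim ker(B − (2)·I) = 2, there are exactly 2 Jordan blocks for λ = 2.
Step 2 — from the minimal polynomial, the factor (x − 2) tells us the largest block for λ = 2 has size 1.
Step 3 — with total size 2, 2 blocks, and largest block 1, the block sizes (in nonincreasing order) are [1, 1].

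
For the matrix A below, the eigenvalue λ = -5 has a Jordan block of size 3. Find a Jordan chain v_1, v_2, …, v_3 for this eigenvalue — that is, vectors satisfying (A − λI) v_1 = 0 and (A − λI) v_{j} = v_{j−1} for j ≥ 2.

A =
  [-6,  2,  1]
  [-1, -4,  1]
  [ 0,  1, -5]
A Jordan chain for λ = -5 of length 3:
v_1 = (-1, 0, -1)ᵀ
v_2 = (-1, -1, 0)ᵀ
v_3 = (1, 0, 0)ᵀ

Let N = A − (-5)·I. We want v_3 with N^3 v_3 = 0 but N^2 v_3 ≠ 0; then v_{j-1} := N · v_j for j = 3, …, 2.

Pick v_3 = (1, 0, 0)ᵀ.
Then v_2 = N · v_3 = (-1, -1, 0)ᵀ.
Then v_1 = N · v_2 = (-1, 0, -1)ᵀ.

Sanity check: (A − (-5)·I) v_1 = (0, 0, 0)ᵀ = 0. ✓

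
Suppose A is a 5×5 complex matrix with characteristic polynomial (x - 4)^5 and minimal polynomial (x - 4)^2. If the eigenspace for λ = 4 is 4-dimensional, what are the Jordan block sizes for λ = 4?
Block sizes for λ = 4: [2, 1, 1, 1]

Step 1 — from the characteristic polynomial, algebraic multiplicity of λ = 4 is 5. From dim ker(A − (4)·I) = 4, there are exactly 4 Jordan blocks for λ = 4.
Step 2 — from the minimal polynomial, the factor (x − 4)^2 tells us the largest block for λ = 4 has size 2.
Step 3 — with total size 5, 4 blocks, and largest block 2, the block sizes (in nonincreasing order) are [2, 1, 1, 1].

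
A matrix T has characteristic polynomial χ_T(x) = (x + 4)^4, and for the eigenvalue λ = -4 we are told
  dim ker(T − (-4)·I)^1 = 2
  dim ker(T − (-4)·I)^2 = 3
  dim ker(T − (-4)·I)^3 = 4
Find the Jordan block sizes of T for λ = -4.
Block sizes for λ = -4: [3, 1]

From the dimensions of kernels of powers, the number of Jordan blocks of size at least j is d_j − d_{j−1} where d_j = dim ker(N^j) (with d_0 = 0). Computing the differences gives [2, 1, 1].
The number of blocks of size exactly k is (#blocks of size ≥ k) − (#blocks of size ≥ k + 1), so the partition is: 1 block(s) of size 1, 1 block(s) of size 3.
In nonincreasing order the block sizes are [3, 1].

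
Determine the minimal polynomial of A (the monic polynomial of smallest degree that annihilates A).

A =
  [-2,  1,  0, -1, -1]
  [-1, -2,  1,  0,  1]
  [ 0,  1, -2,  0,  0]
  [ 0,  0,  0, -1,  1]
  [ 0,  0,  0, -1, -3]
x^3 + 6*x^2 + 12*x + 8

The characteristic polynomial is χ_A(x) = (x + 2)^5, so the eigenvalues are known. The minimal polynomial is
  m_A(x) = Π_λ (x − λ)^{k_λ}
where k_λ is the size of the *largest* Jordan block for λ (equivalently, the smallest k with (A − λI)^k v = 0 for every generalised eigenvector v of λ).

  λ = -2: largest Jordan block has size 3, contributing (x + 2)^3

So m_A(x) = (x + 2)^3 = x^3 + 6*x^2 + 12*x + 8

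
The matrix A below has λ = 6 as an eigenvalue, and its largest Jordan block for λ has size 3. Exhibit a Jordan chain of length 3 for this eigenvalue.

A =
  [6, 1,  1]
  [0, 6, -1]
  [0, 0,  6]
A Jordan chain for λ = 6 of length 3:
v_1 = (-1, 0, 0)ᵀ
v_2 = (1, -1, 0)ᵀ
v_3 = (0, 0, 1)ᵀ

Let N = A − (6)·I. We want v_3 with N^3 v_3 = 0 but N^2 v_3 ≠ 0; then v_{j-1} := N · v_j for j = 3, …, 2.

Pick v_3 = (0, 0, 1)ᵀ.
Then v_2 = N · v_3 = (1, -1, 0)ᵀ.
Then v_1 = N · v_2 = (-1, 0, 0)ᵀ.

Sanity check: (A − (6)·I) v_1 = (0, 0, 0)ᵀ = 0. ✓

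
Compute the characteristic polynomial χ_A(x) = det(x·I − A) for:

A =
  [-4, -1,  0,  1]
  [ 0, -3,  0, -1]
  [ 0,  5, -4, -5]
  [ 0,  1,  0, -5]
x^4 + 16*x^3 + 96*x^2 + 256*x + 256

Expanding det(x·I − A) (e.g. by cofactor expansion or by noting that A is similar to its Jordan form J, which has the same characteristic polynomial as A) gives
  χ_A(x) = x^4 + 16*x^3 + 96*x^2 + 256*x + 256
which factors as (x + 4)^4. The eigenvalues (with algebraic multiplicities) are λ = -4 with multiplicity 4.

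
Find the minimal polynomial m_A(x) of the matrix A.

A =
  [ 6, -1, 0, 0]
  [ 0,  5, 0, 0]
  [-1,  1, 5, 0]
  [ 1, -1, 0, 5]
x^2 - 11*x + 30

The characteristic polynomial is χ_A(x) = (x - 6)*(x - 5)^3, so the eigenvalues are known. The minimal polynomial is
  m_A(x) = Π_λ (x − λ)^{k_λ}
where k_λ is the size of the *largest* Jordan block for λ (equivalently, the smallest k with (A − λI)^k v = 0 for every generalised eigenvector v of λ).

  λ = 5: largest Jordan block has size 1, contributing (x − 5)
  λ = 6: largest Jordan block has size 1, contributing (x − 6)

So m_A(x) = (x - 6)*(x - 5) = x^2 - 11*x + 30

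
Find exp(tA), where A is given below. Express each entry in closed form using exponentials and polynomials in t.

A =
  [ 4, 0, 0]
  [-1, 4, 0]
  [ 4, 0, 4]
e^{tA} =
  [exp(4*t), 0, 0]
  [-t*exp(4*t), exp(4*t), 0]
  [4*t*exp(4*t), 0, exp(4*t)]

Strategy: write A = P · J · P⁻¹ where J is a Jordan canonical form, so e^{tA} = P · e^{tJ} · P⁻¹, and e^{tJ} can be computed block-by-block.

A has Jordan form
J =
  [4, 1, 0]
  [0, 4, 0]
  [0, 0, 4]
(up to reordering of blocks).

Per-block formulas:
  For a 2×2 Jordan block J_2(4): exp(t · J_2(4)) = e^(4t)·(I + t·N), where N is the 2×2 nilpotent shift.
  For a 1×1 block at λ = 4: exp(t · [4]) = [e^(4t)].

After assembling e^{tJ} and conjugating by P, we get:

e^{tA} =
  [exp(4*t), 0, 0]
  [-t*exp(4*t), exp(4*t), 0]
  [4*t*exp(4*t), 0, exp(4*t)]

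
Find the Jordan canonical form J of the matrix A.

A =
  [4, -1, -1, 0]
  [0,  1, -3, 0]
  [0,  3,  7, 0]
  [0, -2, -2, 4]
J_2(4) ⊕ J_1(4) ⊕ J_1(4)

The characteristic polynomial is
  det(x·I − A) = x^4 - 16*x^3 + 96*x^2 - 256*x + 256 = (x - 4)^4

Eigenvalues and multiplicities (the geometric multiplicity of λ is n − rank(A − λI), which equals the number of Jordan blocks for λ):
  λ = 4: algebraic multiplicity = 4, geometric multiplicity = 3

Determining the block sizes for each eigenvalue:
  λ = 4: 3 blocks summing to 4 forces exactly one block of size 2 and the rest size 1 → block sizes [2, 1, 1]

Assembling the blocks gives a Jordan form
J =
  [4, 1, 0, 0]
  [0, 4, 0, 0]
  [0, 0, 4, 0]
  [0, 0, 0, 4]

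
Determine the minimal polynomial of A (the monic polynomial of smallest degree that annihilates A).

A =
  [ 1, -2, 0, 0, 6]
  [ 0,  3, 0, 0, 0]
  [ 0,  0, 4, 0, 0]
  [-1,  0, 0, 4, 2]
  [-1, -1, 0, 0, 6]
x^2 - 7*x + 12

The characteristic polynomial is χ_A(x) = (x - 4)^3*(x - 3)^2, so the eigenvalues are known. The minimal polynomial is
  m_A(x) = Π_λ (x − λ)^{k_λ}
where k_λ is the size of the *largest* Jordan block for λ (equivalently, the smallest k with (A − λI)^k v = 0 for every generalised eigenvector v of λ).

  λ = 3: largest Jordan block has size 1, contributing (x − 3)
  λ = 4: largest Jordan block has size 1, contributing (x − 4)

So m_A(x) = (x - 4)*(x - 3) = x^2 - 7*x + 12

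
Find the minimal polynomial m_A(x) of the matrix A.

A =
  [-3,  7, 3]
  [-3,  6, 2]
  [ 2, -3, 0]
x^3 - 3*x^2 + 3*x - 1

The characteristic polynomial is χ_A(x) = (x - 1)^3, so the eigenvalues are known. The minimal polynomial is
  m_A(x) = Π_λ (x − λ)^{k_λ}
where k_λ is the size of the *largest* Jordan block for λ (equivalently, the smallest k with (A − λI)^k v = 0 for every generalised eigenvector v of λ).

  λ = 1: largest Jordan block has size 3, contributing (x − 1)^3

So m_A(x) = (x - 1)^3 = x^3 - 3*x^2 + 3*x - 1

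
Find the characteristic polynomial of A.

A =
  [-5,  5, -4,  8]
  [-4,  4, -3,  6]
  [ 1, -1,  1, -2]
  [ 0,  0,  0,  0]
x^4

Expanding det(x·I − A) (e.g. by cofactor expansion or by noting that A is similar to its Jordan form J, which has the same characteristic polynomial as A) gives
  χ_A(x) = x^4
which factors as x^4. The eigenvalues (with algebraic multiplicities) are λ = 0 with multiplicity 4.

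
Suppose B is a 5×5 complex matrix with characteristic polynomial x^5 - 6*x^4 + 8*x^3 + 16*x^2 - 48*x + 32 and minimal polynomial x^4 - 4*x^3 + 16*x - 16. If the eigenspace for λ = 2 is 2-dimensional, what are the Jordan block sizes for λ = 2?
Block sizes for λ = 2: [3, 1]

Step 1 — from the characteristic polynomial, algebraic multiplicity of λ = 2 is 4. From dim ker(B − (2)·I) = 2, there are exactly 2 Jordan blocks for λ = 2.
Step 2 — from the minimal polynomial, the factor (x − 2)^3 tells us the largest block for λ = 2 has size 3.
Step 3 — with total size 4, 2 blocks, and largest block 3, the block sizes (in nonincreasing order) are [3, 1].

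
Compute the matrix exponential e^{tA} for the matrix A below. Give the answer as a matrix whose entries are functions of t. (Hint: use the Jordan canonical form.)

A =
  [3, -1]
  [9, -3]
e^{tA} =
  [3*t + 1, -t]
  [9*t, 1 - 3*t]

Strategy: write A = P · J · P⁻¹ where J is a Jordan canonical form, so e^{tA} = P · e^{tJ} · P⁻¹, and e^{tJ} can be computed block-by-block.

A has Jordan form
J =
  [0, 1]
  [0, 0]
(up to reordering of blocks).

Per-block formulas:
  For a 2×2 Jordan block J_2(0): exp(t · J_2(0)) = e^(0t)·(I + t·N), where N is the 2×2 nilpotent shift.

After assembling e^{tJ} and conjugating by P, we get:

e^{tA} =
  [3*t + 1, -t]
  [9*t, 1 - 3*t]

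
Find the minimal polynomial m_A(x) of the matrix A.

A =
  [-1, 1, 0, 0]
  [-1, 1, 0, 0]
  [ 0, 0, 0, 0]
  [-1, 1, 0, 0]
x^2

The characteristic polynomial is χ_A(x) = x^4, so the eigenvalues are known. The minimal polynomial is
  m_A(x) = Π_λ (x − λ)^{k_λ}
where k_λ is the size of the *largest* Jordan block for λ (equivalently, the smallest k with (A − λI)^k v = 0 for every generalised eigenvector v of λ).

  λ = 0: largest Jordan block has size 2, contributing (x − 0)^2

So m_A(x) = x^2 = x^2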